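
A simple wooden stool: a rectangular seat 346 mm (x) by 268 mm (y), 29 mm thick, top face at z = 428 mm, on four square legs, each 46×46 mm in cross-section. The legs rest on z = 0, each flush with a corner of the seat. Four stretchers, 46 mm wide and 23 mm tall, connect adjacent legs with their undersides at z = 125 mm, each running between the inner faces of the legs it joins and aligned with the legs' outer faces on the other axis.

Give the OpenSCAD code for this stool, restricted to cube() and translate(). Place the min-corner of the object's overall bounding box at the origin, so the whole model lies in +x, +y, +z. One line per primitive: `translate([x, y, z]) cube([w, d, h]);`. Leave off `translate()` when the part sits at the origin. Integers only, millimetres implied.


translate([0, 0, 399]) cube([346, 268, 29]);
cube([46, 46, 399]);
translate([300, 0, 0]) cube([46, 46, 399]);
translate([0, 222, 0]) cube([46, 46, 399]);
translate([300, 222, 0]) cube([46, 46, 399]);
translate([46, 0, 125]) cube([254, 46, 23]);
translate([46, 222, 125]) cube([254, 46, 23]);
translate([0, 46, 125]) cube([46, 176, 23]);
translate([300, 46, 125]) cube([46, 176, 23]);


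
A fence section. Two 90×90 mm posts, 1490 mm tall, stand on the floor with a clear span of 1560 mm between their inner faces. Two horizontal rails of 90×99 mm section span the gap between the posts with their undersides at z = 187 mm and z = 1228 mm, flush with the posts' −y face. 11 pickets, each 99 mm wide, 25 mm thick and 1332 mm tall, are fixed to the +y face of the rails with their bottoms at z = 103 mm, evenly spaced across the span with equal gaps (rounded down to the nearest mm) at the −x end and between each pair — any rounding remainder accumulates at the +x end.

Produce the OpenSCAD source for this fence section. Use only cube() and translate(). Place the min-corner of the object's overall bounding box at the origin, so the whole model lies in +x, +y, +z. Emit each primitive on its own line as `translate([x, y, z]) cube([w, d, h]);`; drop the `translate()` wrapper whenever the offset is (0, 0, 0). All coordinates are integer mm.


cube([90, 90, 1490]);
translate([1650, 0, 0]) cube([90, 90, 1490]);
translate([90, 0, 187]) cube([1560, 90, 99]);
translate([90, 0, 1228]) cube([1560, 90, 99]);
translate([129, 90, 103]) cube([99, 25, 1332]);
translate([267, 90, 103]) cube([99, 25, 1332]);
translate([405, 90, 103]) cube([99, 25, 1332]);
translate([543, 90, 103]) cube([99, 25, 1332]);
translate([681, 90, 103]) cube([99, 25, 1332]);
translate([819, 90, 103]) cube([99, 25, 1332]);
translate([957, 90, 103]) cube([99, 25, 1332]);
translate([1095, 90, 103]) cube([99, 25, 1332]);
translate([1233, 90, 103]) cube([99, 25, 1332]);
translate([1371, 90, 103]) cube([99, 25, 1332]);
translate([1509, 90, 103]) cube([99, 25, 1332]);


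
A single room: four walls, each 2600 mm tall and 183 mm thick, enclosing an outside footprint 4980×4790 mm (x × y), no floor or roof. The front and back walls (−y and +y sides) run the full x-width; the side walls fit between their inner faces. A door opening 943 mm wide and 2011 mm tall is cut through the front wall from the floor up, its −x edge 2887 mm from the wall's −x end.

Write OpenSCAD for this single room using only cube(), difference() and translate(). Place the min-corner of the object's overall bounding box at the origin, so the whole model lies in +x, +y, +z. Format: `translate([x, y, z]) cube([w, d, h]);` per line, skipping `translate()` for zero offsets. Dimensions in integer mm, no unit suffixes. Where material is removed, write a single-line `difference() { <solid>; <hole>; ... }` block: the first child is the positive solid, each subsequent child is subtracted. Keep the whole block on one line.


difference() { cube([4980, 183, 2600]); translate([2887, 0, 0]) cube([943, 183, 2011]); }
translate([0, 4607, 0]) cube([4980, 183, 2600]);
translate([0, 183, 0]) cube([183, 4424, 2600]);
translate([4797, 183, 0]) cube([183, 4424, 2600]);


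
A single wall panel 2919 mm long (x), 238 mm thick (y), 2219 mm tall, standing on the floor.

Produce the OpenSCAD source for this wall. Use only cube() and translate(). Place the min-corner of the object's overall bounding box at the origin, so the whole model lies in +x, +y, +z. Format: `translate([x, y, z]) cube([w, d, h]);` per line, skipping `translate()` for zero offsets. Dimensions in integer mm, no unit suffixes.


cube([2919, 238, 2219]);


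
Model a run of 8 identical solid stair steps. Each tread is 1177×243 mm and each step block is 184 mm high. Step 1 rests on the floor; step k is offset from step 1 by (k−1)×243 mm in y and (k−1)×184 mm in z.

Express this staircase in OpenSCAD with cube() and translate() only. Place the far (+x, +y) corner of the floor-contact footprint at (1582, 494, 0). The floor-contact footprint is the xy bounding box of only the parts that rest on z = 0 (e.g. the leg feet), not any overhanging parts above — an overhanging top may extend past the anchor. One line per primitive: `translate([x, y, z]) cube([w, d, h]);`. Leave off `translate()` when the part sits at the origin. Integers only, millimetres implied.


translate([405, 251, 0]) cube([1177, 243, 184]);
translate([405, 494, 184]) cube([1177, 243, 184]);
translate([405, 737, 368]) cube([1177, 243, 184]);
translate([405, 980, 552]) cube([1177, 243, 184]);
translate([405, 1223, 736]) cube([1177, 243, 184]);
translate([405, 1466, 920]) cube([1177, 243, 184]);
translate([405, 1709, 1104]) cube([1177, 243, 184]);
translate([405, 1952, 1288]) cube([1177, 243, 184]);


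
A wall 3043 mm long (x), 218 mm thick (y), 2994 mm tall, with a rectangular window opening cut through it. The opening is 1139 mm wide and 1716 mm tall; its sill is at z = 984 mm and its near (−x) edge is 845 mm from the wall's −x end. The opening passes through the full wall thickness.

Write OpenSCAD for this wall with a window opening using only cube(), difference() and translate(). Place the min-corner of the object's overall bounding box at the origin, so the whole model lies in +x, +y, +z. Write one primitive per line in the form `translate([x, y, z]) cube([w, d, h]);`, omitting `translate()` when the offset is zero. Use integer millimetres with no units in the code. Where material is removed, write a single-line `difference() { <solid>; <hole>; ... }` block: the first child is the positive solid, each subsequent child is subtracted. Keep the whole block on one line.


difference() { cube([3043, 218, 2994]); translate([845, 0, 984]) cube([1139, 218, 1716]); }


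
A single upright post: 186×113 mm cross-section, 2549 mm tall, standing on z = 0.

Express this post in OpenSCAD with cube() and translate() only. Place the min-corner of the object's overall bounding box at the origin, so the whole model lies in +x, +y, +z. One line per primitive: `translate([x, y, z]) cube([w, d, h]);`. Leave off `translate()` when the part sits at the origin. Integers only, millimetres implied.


cube([186, 113, 2549]);


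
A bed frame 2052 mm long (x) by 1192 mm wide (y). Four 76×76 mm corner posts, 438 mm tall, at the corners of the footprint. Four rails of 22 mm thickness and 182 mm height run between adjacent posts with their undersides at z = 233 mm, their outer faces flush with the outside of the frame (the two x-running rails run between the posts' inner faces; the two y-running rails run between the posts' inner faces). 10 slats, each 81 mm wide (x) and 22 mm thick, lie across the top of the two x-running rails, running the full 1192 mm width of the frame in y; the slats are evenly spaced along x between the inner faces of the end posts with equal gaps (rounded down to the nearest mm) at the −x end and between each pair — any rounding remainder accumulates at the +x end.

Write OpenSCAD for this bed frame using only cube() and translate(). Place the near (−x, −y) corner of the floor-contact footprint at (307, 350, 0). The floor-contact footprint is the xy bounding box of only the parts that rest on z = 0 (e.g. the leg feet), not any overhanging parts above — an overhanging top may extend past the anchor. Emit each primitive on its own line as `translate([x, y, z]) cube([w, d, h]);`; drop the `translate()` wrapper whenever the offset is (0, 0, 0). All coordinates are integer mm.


translate([307, 350, 0]) cube([76, 76, 438]);
translate([307, 1466, 0]) cube([76, 76, 438]);
translate([2283, 350, 0]) cube([76, 76, 438]);
translate([2283, 1466, 0]) cube([76, 76, 438]);
translate([383, 350, 233]) cube([1900, 22, 182]);
translate([383, 1520, 233]) cube([1900, 22, 182]);
translate([307, 426, 233]) cube([22, 1040, 182]);
translate([2337, 426, 233]) cube([22, 1040, 182]);
translate([482, 350, 415]) cube([81, 1192, 22]);
translate([662, 350, 415]) cube([81, 1192, 22]);
translate([842, 350, 415]) cube([81, 1192, 22]);
translate([1022, 350, 415]) cube([81, 1192, 22]);
translate([1202, 350, 415]) cube([81, 1192, 22]);
translate([1382, 350, 415]) cube([81, 1192, 22]);
translate([1562, 350, 415]) cube([81, 1192, 22]);
translate([1742, 350, 415]) cube([81, 1192, 22]);
translate([1922, 350, 415]) cube([81, 1192, 22]);
translate([2102, 350, 415]) cube([81, 1192, 22]);


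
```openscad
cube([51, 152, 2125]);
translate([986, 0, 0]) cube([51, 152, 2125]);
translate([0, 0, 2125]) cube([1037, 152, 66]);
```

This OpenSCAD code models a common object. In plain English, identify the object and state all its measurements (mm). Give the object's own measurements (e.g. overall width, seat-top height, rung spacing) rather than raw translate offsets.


A door frame. The clear opening is 935 mm wide and 2125 mm high. Two 51 mm wide jambs, 152 mm deep, stand either side of the opening from the floor to the top of the opening. A 66 mm thick head sits across the top of both jambs, spanning the full outside width of the frame.


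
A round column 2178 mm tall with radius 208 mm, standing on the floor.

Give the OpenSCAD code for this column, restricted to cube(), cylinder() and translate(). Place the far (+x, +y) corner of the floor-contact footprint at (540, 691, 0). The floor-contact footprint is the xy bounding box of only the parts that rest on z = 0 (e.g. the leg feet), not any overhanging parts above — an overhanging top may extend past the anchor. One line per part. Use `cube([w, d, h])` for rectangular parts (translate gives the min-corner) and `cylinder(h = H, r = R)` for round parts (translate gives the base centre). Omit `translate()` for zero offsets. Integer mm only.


translate([332, 483, 0]) cylinder(h = 2178, r = 208);


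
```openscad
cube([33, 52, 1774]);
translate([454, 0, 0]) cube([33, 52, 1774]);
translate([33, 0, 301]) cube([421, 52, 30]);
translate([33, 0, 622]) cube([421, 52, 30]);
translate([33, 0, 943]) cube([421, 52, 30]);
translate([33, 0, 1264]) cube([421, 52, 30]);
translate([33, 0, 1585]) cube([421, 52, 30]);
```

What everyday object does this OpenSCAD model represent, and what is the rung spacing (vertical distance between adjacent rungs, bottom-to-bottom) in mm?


A ladder. The rung spacing is 321 mm.

Two tall 33×52 posts with 5 short bars between them — a ladder. Adjacent rungs sit at z = 301 and z = 622, so the spacing is 622 − 301 = 321 mm.


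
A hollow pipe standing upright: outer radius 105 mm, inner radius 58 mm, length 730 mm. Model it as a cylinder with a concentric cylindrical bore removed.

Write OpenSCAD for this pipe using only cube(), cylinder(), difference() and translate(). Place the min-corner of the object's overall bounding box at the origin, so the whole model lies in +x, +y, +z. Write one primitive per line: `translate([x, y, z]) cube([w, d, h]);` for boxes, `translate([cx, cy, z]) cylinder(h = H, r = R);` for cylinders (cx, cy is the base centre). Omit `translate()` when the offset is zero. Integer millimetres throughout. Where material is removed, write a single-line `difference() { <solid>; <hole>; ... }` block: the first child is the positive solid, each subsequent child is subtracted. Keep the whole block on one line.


difference() { translate([105, 105, 0]) cylinder(h = 730, r = 105); translate([105, 105, 0]) cylinder(h = 730, r = 58); }


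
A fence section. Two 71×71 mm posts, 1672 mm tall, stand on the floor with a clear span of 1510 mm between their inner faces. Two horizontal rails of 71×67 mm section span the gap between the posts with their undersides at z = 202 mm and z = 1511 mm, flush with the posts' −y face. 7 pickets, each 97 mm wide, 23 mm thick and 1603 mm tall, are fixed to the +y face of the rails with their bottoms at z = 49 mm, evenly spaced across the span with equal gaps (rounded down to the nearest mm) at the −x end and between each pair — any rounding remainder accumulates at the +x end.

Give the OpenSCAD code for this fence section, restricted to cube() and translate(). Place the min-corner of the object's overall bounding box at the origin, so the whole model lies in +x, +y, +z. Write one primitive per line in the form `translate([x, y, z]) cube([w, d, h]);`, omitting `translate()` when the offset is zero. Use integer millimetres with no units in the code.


cube([71, 71, 1672]);
translate([1581, 0, 0]) cube([71, 71, 1672]);
translate([71, 0, 202]) cube([1510, 71, 67]);
translate([71, 0, 1511]) cube([1510, 71, 67]);
translate([174, 71, 49]) cube([97, 23, 1603]);
translate([374, 71, 49]) cube([97, 23, 1603]);
translate([574, 71, 49]) cube([97, 23, 1603]);
translate([774, 71, 49]) cube([97, 23, 1603]);
translate([974, 71, 49]) cube([97, 23, 1603]);
translate([1174, 71, 49]) cube([97, 23, 1603]);
translate([1374, 71, 49]) cube([97, 23, 1603]);


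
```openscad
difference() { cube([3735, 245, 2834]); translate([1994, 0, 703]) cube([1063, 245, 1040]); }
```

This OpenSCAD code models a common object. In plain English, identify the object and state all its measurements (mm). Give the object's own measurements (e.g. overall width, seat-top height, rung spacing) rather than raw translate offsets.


A wall 3735 mm long (x), 245 mm thick (y), 2834 mm tall, with a rectangular window opening cut through it. The opening is 1063 mm wide and 1040 mm tall; its sill is at z = 703 mm and its near (−x) edge is 1994 mm from the wall's −x end. The opening passes through the full wall thickness.


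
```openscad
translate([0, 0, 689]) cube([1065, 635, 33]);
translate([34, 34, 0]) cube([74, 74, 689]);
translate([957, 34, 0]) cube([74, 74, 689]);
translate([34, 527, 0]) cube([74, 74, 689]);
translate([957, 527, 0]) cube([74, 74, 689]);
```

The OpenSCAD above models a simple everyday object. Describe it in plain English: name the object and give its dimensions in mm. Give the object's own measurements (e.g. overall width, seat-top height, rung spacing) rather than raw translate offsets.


A rectangular dining table. The top is 1065×635×33 mm with its upper surface at z = 722 mm. It stands on four 74×74 mm square legs, each inset 34 mm from the nearest pair of top edges, running from the floor to the underside of the top.


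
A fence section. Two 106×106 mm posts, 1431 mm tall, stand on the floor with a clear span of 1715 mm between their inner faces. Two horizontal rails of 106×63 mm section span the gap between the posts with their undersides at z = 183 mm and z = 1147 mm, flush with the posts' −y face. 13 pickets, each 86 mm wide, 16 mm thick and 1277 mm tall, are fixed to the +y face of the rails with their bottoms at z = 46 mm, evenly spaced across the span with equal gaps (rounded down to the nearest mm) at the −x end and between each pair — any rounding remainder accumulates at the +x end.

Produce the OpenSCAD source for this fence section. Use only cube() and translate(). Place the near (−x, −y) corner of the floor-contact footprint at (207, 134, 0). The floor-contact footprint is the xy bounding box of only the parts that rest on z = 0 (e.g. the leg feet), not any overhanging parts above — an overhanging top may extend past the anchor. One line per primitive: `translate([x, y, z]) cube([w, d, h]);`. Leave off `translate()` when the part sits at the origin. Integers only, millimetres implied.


translate([207, 134, 0]) cube([106, 106, 1431]);
translate([2028, 134, 0]) cube([106, 106, 1431]);
translate([313, 134, 183]) cube([1715, 106, 63]);
translate([313, 134, 1147]) cube([1715, 106, 63]);
translate([355, 240, 46]) cube([86, 16, 1277]);
translate([483, 240, 46]) cube([86, 16, 1277]);
translate([611, 240, 46]) cube([86, 16, 1277]);
translate([739, 240, 46]) cube([86, 16, 1277]);
translate([867, 240, 46]) cube([86, 16, 1277]);
translate([995, 240, 46]) cube([86, 16, 1277]);
translate([1123, 240, 46]) cube([86, 16, 1277]);
translate([1251, 240, 46]) cube([86, 16, 1277]);
translate([1379, 240, 46]) cube([86, 16, 1277]);
translate([1507, 240, 46]) cube([86, 16, 1277]);
translate([1635, 240, 46]) cube([86, 16, 1277]);
translate([1763, 240, 46]) cube([86, 16, 1277]);
translate([1891, 240, 46]) cube([86, 16, 1277]);


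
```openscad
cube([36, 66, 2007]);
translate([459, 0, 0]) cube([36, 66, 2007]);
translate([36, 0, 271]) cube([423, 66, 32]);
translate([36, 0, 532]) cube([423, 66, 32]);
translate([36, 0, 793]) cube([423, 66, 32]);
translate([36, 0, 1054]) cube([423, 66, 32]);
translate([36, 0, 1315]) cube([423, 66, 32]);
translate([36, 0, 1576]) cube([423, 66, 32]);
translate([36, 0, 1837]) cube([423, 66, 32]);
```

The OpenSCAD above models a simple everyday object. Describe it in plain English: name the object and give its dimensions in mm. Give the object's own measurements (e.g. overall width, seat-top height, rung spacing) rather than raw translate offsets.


A straight ladder. Two 36×66 mm vertical rails, 2007 mm tall, stand 495 mm apart (outside-to-outside) with their front faces coplanar on the −y side. 7 rungs, each 66 mm deep and 32 mm tall, span between the inner faces of the rails, front faces flush with the rails. The lowest rung's underside is at z = 271 mm and rungs are spaced 261 mm apart (underside to underside).


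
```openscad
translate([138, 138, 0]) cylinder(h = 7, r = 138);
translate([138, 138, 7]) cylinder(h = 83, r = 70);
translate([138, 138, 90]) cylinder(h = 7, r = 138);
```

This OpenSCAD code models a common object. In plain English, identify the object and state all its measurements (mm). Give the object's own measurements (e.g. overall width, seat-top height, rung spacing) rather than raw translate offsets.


A spool: two coaxial disc flanges of radius 138 mm and thickness 7 mm, joined by a core cylinder of radius 70 mm and height 83 mm. The lower flange rests on z = 0 and the three cylinders share a vertical axis.


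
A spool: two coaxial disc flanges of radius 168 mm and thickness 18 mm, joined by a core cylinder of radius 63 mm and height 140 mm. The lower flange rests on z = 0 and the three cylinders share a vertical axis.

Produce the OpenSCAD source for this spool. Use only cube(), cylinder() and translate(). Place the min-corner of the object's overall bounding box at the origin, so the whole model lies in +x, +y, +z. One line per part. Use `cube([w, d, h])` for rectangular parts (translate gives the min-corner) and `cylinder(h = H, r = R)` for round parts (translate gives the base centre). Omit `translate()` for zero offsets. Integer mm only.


translate([168, 168, 0]) cylinder(h = 18, r = 168);
translate([168, 168, 18]) cylinder(h = 140, r = 63);
translate([168, 168, 158]) cylinder(h = 18, r = 168);


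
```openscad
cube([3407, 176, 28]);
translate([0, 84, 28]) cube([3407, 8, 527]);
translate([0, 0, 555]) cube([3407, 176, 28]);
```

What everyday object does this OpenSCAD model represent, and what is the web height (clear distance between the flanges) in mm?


An I-beam. The web height is 527 mm.

Two wide flanges with a thin centred web — an I-beam. Overall 583 mm minus two 28 mm flanges gives a web of 583 − 2·28 = 527 mm.


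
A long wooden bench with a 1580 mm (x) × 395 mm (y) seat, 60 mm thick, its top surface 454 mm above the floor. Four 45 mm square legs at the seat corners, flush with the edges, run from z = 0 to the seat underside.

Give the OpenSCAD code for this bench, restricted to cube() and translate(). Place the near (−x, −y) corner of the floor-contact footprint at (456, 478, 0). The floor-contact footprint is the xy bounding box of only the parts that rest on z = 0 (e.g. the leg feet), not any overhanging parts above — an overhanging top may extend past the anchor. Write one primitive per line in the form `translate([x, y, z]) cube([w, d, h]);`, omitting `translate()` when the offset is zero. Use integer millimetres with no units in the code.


// leg_h = 454 − 60 = 394
translate([456, 478, 394]) cube([1580, 395, 60]);
translate([456, 478, 0]) cube([45, 45, 394]);
translate([456, 828, 0]) cube([45, 45, 394]);
translate([1991, 478, 0]) cube([45, 45, 394]);
translate([1991, 828, 0]) cube([45, 45, 394]);


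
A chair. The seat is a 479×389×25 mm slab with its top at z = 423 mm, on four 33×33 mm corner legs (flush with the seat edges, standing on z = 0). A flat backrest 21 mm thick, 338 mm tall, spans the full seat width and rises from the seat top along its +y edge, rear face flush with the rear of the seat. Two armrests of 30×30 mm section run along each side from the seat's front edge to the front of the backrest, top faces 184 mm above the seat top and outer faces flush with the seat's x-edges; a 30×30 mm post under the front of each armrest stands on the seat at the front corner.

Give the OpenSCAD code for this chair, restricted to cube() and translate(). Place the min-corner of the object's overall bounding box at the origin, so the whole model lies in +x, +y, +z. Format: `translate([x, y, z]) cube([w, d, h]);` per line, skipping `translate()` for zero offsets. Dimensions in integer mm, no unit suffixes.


// leg_h = 423 - 25 = 398
// arm post h = 184 - 30 = 154
translate([0, 0, 398]) cube([479, 389, 25]);
cube([33, 33, 398]);
translate([446, 0, 0]) cube([33, 33, 398]);
translate([0, 356, 0]) cube([33, 33, 398]);
translate([446, 356, 0]) cube([33, 33, 398]);
translate([0, 368, 423]) cube([479, 21, 338]);
translate([0, 0, 577]) cube([30, 368, 30]);
translate([449, 0, 577]) cube([30, 368, 30]);
translate([0, 0, 423]) cube([30, 30, 154]);
translate([449, 0, 423]) cube([30, 30, 154]);


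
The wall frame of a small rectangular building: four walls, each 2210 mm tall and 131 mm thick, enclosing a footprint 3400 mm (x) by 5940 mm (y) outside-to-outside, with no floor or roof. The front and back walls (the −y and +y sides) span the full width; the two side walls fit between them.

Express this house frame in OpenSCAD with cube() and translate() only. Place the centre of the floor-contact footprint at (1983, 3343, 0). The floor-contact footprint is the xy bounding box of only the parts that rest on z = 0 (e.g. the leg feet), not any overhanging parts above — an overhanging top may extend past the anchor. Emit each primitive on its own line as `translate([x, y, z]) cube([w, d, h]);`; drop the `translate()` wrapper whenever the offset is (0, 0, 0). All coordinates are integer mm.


translate([283, 373, 0]) cube([3400, 131, 2210]);
translate([283, 6182, 0]) cube([3400, 131, 2210]);
translate([283, 504, 0]) cube([131, 5678, 2210]);
translate([3552, 504, 0]) cube([131, 5678, 2210]);


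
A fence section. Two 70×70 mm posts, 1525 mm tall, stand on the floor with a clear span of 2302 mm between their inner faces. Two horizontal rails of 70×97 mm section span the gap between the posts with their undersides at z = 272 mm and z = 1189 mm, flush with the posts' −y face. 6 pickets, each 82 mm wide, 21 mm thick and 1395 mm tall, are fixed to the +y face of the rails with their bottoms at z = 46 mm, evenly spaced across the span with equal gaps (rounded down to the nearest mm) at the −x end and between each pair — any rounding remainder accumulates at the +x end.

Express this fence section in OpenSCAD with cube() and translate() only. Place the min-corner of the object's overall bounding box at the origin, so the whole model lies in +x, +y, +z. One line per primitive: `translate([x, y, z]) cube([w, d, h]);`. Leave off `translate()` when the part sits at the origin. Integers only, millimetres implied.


cube([70, 70, 1525]);
translate([2372, 0, 0]) cube([70, 70, 1525]);
translate([70, 0, 272]) cube([2302, 70, 97]);
translate([70, 0, 1189]) cube([2302, 70, 97]);
translate([328, 70, 46]) cube([82, 21, 1395]);
translate([668, 70, 46]) cube([82, 21, 1395]);
translate([1008, 70, 46]) cube([82, 21, 1395]);
translate([1348, 70, 46]) cube([82, 21, 1395]);
translate([1688, 70, 46]) cube([82, 21, 1395]);
translate([2028, 70, 46]) cube([82, 21, 1395]);


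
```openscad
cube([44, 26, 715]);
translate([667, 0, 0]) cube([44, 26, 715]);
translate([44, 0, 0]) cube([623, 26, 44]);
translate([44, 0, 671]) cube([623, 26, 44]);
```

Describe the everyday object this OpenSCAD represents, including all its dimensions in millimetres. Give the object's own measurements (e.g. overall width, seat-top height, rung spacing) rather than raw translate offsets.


A rectangular picture frame lying in the x–z plane (depth along y). The opening is 623 mm wide (x) by 627 mm tall (z), surrounded by a border 44 mm wide on all four sides. The frame is 26 mm deep and is made of two full-height vertical stiles with two horizontal rails fitted between them.


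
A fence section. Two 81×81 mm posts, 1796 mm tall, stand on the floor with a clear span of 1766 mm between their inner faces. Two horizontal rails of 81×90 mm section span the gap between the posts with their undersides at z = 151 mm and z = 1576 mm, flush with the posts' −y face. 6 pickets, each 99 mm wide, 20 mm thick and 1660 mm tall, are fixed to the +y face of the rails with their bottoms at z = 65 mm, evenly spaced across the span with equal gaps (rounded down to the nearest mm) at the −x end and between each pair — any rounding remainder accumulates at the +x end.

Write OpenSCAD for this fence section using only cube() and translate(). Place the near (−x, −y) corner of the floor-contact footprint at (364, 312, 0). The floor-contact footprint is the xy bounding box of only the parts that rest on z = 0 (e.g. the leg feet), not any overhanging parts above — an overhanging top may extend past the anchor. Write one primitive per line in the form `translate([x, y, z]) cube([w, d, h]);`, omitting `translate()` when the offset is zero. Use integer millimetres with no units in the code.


translate([364, 312, 0]) cube([81, 81, 1796]);
translate([2211, 312, 0]) cube([81, 81, 1796]);
translate([445, 312, 151]) cube([1766, 81, 90]);
translate([445, 312, 1576]) cube([1766, 81, 90]);
translate([612, 393, 65]) cube([99, 20, 1660]);
translate([878, 393, 65]) cube([99, 20, 1660]);
translate([1144, 393, 65]) cube([99, 20, 1660]);
translate([1410, 393, 65]) cube([99, 20, 1660]);
translate([1676, 393, 65]) cube([99, 20, 1660]);
translate([1942, 393, 65]) cube([99, 20, 1660]);


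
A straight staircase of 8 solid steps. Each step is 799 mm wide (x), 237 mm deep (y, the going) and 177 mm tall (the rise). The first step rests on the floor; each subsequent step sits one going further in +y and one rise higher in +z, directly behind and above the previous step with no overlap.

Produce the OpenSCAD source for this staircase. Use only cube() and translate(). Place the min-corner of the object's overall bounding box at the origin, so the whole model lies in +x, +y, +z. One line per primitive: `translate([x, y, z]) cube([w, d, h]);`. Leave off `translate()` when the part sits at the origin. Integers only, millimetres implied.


cube([799, 237, 177]);
translate([0, 237, 177]) cube([799, 237, 177]);
translate([0, 474, 354]) cube([799, 237, 177]);
translate([0, 711, 531]) cube([799, 237, 177]);
translate([0, 948, 708]) cube([799, 237, 177]);
translate([0, 1185, 885]) cube([799, 237, 177]);
translate([0, 1422, 1062]) cube([799, 237, 177]);
translate([0, 1659, 1239]) cube([799, 237, 177]);


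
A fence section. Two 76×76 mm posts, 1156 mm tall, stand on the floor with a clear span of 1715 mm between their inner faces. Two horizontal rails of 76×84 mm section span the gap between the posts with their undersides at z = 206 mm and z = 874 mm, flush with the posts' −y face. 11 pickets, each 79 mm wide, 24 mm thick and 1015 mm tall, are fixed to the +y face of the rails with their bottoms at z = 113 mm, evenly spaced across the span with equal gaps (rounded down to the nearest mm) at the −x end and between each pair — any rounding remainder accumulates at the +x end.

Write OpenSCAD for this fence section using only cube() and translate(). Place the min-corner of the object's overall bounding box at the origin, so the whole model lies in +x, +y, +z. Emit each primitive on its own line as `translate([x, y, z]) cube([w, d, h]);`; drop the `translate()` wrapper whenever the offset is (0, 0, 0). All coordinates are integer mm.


cube([76, 76, 1156]);
translate([1791, 0, 0]) cube([76, 76, 1156]);
translate([76, 0, 206]) cube([1715, 76, 84]);
translate([76, 0, 874]) cube([1715, 76, 84]);
translate([146, 76, 113]) cube([79, 24, 1015]);
translate([295, 76, 113]) cube([79, 24, 1015]);
translate([444, 76, 113]) cube([79, 24, 1015]);
translate([593, 76, 113]) cube([79, 24, 1015]);
translate([742, 76, 113]) cube([79, 24, 1015]);
translate([891, 76, 113]) cube([79, 24, 1015]);
translate([1040, 76, 113]) cube([79, 24, 1015]);
translate([1189, 76, 113]) cube([79, 24, 1015]);
translate([1338, 76, 113]) cube([79, 24, 1015]);
translate([1487, 76, 113]) cube([79, 24, 1015]);
translate([1636, 76, 113]) cube([79, 24, 1015]);


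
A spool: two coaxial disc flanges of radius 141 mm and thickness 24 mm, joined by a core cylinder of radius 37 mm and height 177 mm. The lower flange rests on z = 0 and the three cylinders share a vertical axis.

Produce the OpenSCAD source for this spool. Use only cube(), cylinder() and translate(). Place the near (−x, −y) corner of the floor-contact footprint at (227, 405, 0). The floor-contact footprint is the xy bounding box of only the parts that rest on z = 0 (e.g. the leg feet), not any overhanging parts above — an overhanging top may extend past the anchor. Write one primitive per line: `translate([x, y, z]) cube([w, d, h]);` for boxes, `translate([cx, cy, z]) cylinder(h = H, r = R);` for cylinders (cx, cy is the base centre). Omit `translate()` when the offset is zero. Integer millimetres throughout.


translate([368, 546, 0]) cylinder(h = 24, r = 141);
translate([368, 546, 24]) cylinder(h = 177, r = 37);
translate([368, 546, 201]) cylinder(h = 24, r = 141);


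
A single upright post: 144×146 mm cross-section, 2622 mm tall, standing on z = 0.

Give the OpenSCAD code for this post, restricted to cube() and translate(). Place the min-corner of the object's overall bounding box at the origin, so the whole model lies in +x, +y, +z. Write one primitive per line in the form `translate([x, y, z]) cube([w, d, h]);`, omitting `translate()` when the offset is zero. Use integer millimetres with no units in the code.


cube([144, 146, 2622]);


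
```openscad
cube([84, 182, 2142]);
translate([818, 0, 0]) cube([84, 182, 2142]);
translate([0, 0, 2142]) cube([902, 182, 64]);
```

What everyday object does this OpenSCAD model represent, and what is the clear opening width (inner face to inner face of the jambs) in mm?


A door frame. The clear opening width is 734 mm.

Two 2142 mm tall posts with a header on top — a door frame. The left jamb is 84 mm wide at x = 0; the right jamb starts at x = 818. The clear opening is 818 − 84 = 734 mm.


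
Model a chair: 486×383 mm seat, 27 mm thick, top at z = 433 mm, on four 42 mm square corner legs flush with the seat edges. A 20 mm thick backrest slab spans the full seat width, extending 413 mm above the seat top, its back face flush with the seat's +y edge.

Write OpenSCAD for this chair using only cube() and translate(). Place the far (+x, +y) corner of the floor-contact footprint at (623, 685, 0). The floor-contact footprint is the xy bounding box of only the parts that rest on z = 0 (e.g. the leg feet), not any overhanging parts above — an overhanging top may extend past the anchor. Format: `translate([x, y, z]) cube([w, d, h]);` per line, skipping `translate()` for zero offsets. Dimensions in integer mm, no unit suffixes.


translate([137, 302, 406]) cube([486, 383, 27]);
translate([137, 302, 0]) cube([42, 42, 406]);
translate([581, 302, 0]) cube([42, 42, 406]);
translate([137, 643, 0]) cube([42, 42, 406]);
translate([581, 643, 0]) cube([42, 42, 406]);
translate([137, 665, 433]) cube([486, 20, 413]);


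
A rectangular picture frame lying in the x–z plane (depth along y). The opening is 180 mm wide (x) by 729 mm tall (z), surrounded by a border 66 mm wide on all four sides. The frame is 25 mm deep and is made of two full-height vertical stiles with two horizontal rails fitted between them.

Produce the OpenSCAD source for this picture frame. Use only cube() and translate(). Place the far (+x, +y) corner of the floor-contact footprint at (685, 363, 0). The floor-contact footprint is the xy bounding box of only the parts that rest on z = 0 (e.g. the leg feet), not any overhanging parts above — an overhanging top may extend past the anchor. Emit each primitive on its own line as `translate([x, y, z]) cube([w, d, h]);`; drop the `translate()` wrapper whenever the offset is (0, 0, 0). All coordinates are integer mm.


translate([373, 338, 0]) cube([66, 25, 861]);
translate([619, 338, 0]) cube([66, 25, 861]);
translate([439, 338, 0]) cube([180, 25, 66]);
translate([439, 338, 795]) cube([180, 25, 66]);


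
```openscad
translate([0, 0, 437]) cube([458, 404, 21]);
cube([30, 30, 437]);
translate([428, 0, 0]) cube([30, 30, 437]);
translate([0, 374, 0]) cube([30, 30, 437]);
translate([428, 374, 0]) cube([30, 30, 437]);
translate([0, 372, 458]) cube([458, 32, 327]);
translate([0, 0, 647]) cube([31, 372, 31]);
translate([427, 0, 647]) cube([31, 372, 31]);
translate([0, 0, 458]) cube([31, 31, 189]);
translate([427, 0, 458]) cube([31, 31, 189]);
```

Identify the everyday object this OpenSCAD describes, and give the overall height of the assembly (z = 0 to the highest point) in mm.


A chair. The overall height is 785 mm.

A slab on four corner posts with a tall panel at the back — a chair. The seat slab sits at z = 437 with thickness 21, and the 327 mm backrest starts at the seat top, so the overall height is 437 + 21 + 327 = 785 mm.


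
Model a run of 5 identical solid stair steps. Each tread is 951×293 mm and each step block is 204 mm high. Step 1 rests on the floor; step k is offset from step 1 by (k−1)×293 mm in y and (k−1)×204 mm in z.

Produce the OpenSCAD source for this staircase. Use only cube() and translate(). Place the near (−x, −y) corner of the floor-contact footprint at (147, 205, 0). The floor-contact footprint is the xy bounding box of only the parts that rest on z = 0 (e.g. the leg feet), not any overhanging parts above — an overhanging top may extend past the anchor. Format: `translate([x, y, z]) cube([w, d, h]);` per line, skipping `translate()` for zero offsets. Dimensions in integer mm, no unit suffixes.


translate([147, 205, 0]) cube([951, 293, 204]);
translate([147, 498, 204]) cube([951, 293, 204]);
translate([147, 791, 408]) cube([951, 293, 204]);
translate([147, 1084, 612]) cube([951, 293, 204]);
translate([147, 1377, 816]) cube([951, 293, 204]);


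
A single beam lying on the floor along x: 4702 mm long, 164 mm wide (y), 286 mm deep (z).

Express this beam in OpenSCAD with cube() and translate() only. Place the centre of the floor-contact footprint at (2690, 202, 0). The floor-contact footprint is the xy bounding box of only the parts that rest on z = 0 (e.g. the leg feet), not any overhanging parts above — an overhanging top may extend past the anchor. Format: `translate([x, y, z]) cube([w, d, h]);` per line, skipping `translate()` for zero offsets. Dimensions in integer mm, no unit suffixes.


translate([339, 120, 0]) cube([4702, 164, 286]);


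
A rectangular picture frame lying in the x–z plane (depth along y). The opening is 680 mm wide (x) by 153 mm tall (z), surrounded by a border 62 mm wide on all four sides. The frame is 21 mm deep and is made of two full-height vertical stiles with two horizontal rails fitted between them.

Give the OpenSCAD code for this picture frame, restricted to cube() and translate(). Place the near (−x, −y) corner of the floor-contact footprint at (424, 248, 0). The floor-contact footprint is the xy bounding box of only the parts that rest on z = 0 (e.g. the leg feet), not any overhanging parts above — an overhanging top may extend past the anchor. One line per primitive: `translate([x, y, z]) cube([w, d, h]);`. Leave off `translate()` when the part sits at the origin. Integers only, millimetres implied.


translate([424, 248, 0]) cube([62, 21, 277]);
translate([1166, 248, 0]) cube([62, 21, 277]);
translate([486, 248, 0]) cube([680, 21, 62]);
translate([486, 248, 215]) cube([680, 21, 62]);


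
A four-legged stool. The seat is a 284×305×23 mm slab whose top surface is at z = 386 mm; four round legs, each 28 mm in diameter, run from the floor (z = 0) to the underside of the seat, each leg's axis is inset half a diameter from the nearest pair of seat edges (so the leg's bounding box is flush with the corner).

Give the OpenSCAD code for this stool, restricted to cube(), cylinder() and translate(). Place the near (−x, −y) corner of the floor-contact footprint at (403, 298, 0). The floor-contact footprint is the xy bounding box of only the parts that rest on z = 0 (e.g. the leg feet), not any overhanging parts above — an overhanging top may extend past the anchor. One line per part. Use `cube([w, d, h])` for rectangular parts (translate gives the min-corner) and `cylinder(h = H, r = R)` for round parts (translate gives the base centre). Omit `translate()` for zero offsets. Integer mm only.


translate([403, 298, 363]) cube([284, 305, 23]);
translate([417, 312, 0]) cylinder(h = 363, r = 14);
translate([673, 312, 0]) cylinder(h = 363, r = 14);
translate([417, 589, 0]) cylinder(h = 363, r = 14);
translate([673, 589, 0]) cylinder(h = 363, r = 14);


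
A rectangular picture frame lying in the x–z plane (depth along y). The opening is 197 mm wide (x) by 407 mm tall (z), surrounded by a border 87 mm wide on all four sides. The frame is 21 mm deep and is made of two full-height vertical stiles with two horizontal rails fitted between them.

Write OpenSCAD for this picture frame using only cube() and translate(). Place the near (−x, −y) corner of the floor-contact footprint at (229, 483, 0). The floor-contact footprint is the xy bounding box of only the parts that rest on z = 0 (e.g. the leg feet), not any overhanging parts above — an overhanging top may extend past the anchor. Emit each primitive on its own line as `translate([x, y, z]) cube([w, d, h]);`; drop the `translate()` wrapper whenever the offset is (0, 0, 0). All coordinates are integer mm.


translate([229, 483, 0]) cube([87, 21, 581]);
translate([513, 483, 0]) cube([87, 21, 581]);
translate([316, 483, 0]) cube([197, 21, 87]);
translate([316, 483, 494]) cube([197, 21, 87]);


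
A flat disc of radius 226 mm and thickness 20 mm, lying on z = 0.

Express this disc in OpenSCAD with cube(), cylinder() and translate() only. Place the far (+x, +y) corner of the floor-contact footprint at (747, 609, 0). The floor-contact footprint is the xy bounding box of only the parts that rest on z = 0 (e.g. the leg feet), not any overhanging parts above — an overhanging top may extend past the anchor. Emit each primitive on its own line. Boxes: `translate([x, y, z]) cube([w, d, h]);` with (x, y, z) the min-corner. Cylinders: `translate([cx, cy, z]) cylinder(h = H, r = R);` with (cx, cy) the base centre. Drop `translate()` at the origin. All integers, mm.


translate([521, 383, 0]) cylinder(h = 20, r = 226);


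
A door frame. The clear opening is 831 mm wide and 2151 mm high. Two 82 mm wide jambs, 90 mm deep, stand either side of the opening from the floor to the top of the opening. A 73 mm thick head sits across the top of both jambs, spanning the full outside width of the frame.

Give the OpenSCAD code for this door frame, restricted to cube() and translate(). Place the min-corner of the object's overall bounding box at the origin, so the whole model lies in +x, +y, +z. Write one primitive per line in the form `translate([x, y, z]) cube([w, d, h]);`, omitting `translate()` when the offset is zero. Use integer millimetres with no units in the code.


cube([82, 90, 2151]);
translate([913, 0, 0]) cube([82, 90, 2151]);
translate([0, 0, 2151]) cube([995, 90, 73]);
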